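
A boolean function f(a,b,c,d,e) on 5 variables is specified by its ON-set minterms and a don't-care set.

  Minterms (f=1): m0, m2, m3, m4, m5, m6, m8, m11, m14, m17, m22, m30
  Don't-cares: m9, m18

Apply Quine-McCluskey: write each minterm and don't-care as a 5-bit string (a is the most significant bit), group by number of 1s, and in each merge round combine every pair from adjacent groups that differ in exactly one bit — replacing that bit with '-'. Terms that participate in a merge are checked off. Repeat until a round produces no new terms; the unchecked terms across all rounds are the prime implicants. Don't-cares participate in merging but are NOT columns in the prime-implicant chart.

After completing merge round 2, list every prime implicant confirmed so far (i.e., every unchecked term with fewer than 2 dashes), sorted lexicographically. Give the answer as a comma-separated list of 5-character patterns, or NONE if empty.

0-000, 0-011, 0001-, 0010-, 010-1, 0100-, 10001

Round 0: 00000✓ 00010✓ 00011✓ 00100✓ 00101✓ 00110✓ 01000✓ 01001✓ 01011✓ 01110✓ 10001 10010✓ 10110✓ 11110✓
Round 1: -0010✓ -0110✓ -1110✓ 0-000 0-011 0-110✓ 00-00✓ 00-10✓ 000-0✓ 0001- 001-0✓ 0010- 010-1 0100- 1-110✓ 10-10✓
Round 2: --110 -0-10 00--0
PIs = {--110, -0-10, 0-000, 0-011, 00--0, 0001-, 0010-, 010-1, 0100-, 10001}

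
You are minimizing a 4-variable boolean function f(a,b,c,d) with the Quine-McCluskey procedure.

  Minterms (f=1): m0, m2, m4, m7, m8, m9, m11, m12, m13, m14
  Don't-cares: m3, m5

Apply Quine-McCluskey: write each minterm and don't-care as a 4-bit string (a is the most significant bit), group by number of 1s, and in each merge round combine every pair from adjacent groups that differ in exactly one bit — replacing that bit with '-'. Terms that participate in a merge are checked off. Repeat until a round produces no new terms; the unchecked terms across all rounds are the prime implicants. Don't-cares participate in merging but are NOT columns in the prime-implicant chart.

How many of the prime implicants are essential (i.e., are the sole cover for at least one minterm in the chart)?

1

size-2^0 implicants → 0000(✓)  0010(✓)  0011(✓)  0100(✓)  0101(✓)  0111(✓)  1000(✓)  1001(✓)  1011(✓)  1100(✓)  1101(✓)  1110(✓)
size-2^1 implicants → -000(✓)  -011  -100(✓)  -101(✓)  0-00(✓)  0-11  00-0  001-  01-1  010-(✓)  1-00(✓)  1-01(✓)  10-1  100-(✓)  11-0  110-(✓)
size-2^2 implicants → --00  -10-  1-0-
Unchecked terms (primes): --00, -011, -10-, 0-11, 00-0, 001-, 01-1, 1-0-, 10-1, 11-0
Minterm coverage:
  m0 ⊆ --00,00-0
  m2 ⊆ 00-0,001-
  m4 ⊆ --00,-10-
  m7 ⊆ 0-11,01-1
  m8 ⊆ --00,1-0-
  m9 ⊆ 1-0-,10-1
  m11 ⊆ -011,10-1
  m12 ⊆ --00,-10-,1-0-,11-0
  m13 ⊆ -10-,1-0-
  m14 ⊆ 11-0 [E]
E = {11-0}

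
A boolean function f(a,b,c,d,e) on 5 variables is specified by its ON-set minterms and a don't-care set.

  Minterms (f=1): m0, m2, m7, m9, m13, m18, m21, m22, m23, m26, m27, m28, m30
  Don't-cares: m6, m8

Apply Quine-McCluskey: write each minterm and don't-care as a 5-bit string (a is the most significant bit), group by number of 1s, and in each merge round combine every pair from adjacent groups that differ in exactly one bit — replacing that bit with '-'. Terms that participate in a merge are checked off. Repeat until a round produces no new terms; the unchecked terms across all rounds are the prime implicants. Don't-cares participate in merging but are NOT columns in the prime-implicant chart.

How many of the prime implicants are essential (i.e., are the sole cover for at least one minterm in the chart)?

size-2^0 implicants → 00000(✓)  00010(✓)  00110(✓)  00111(✓)  01000(✓)  01001(✓)  01101(✓)  10010(✓)  10101(✓)  10110(✓)  10111(✓)  11010(✓)  11011(✓)  11100(✓)  11110(✓)
size-2^1 implicants → -0010(✓)  -0110(✓)  -0111(✓)  0-000  00-10(✓)  000-0  0011-(✓)  01-01  0100-  1-010(✓)  1-110(✓)  10-10(✓)  101-1  1011-(✓)  11-10(✓)  1101-  111-0
size-2^2 implicants → -0-10  -011-  1--10
Unchecked terms (primes): -0-10, -011-, 0-000, 000-0, 01-01, 0100-, 1--10, 101-1, 1101-, 111-0
Minterm coverage:
  m0 ⊆ 0-000,000-0
  m2 ⊆ -0-10,000-0
  m7 ⊆ -011- [E]
  m9 ⊆ 01-01,0100-
  m13 ⊆ 01-01 [E]
  m18 ⊆ -0-10,1--10
  m21 ⊆ 101-1 [E]
  m22 ⊆ -0-10,-011-,1--10
  m23 ⊆ -011-,101-1
  m26 ⊆ 1--10,1101-
  m27 ⊆ 1101- [E]
  m28 ⊆ 111-0 [E]
  m30 ⊆ 1--10,111-0
E = {-011-, 01-01, 101-1, 1101-, 111-0}

5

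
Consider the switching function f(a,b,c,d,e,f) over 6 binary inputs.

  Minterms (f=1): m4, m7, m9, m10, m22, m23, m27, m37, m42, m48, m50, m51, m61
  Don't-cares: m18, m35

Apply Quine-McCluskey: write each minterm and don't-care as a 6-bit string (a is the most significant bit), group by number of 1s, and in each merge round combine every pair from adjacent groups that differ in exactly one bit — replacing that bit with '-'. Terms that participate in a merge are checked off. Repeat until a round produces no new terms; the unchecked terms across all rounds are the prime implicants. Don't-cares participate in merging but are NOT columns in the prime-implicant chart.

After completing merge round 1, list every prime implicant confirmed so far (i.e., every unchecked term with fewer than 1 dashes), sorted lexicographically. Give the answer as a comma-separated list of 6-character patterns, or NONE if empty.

size-2^0 implicants → 000100  000111(✓)  001001  001010(✓)  010010(✓)  010110(✓)  010111(✓)  011011  100011(✓)  100101  101010(✓)  110000(✓)  110010(✓)  110011(✓)  111101
size-2^1 implicants → -01010  -10010  0-0111  010-10  01011-  1-0011  1100-0  11001-
Unchecked terms (primes): -01010, -10010, 0-0111, 000100, 001001, 010-10, 01011-, 011011, 1-0011, 100101, 1100-0, 11001-, 111101

000100, 001001, 011011, 100101, 111101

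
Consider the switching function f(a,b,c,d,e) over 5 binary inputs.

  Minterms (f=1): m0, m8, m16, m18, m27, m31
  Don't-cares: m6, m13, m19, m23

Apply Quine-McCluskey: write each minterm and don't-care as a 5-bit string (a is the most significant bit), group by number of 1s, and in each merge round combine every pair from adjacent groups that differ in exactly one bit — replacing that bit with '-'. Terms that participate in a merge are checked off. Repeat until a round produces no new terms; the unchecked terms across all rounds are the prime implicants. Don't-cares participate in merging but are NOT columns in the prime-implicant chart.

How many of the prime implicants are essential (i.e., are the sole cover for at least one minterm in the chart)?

2

size-2^0 implicants → 00000(✓)  00110  01000(✓)  01101  10000(✓)  10010(✓)  10011(✓)  10111(✓)  11011(✓)  11111(✓)
size-2^1 implicants → -0000  0-000  1-011(✓)  1-111(✓)  10-11(✓)  100-0  1001-  11-11(✓)
size-2^2 implicants → 1--11
Unchecked terms (primes): -0000, 0-000, 00110, 01101, 1--11, 100-0, 1001-
Minterm coverage:
  m0 ⊆ -0000,0-000
  m8 ⊆ 0-000 [E]
  m16 ⊆ -0000,100-0
  m18 ⊆ 100-0,1001-
  m27 ⊆ 1--11 [E]
  m31 ⊆ 1--11 [E]
E = {0-000, 1--11}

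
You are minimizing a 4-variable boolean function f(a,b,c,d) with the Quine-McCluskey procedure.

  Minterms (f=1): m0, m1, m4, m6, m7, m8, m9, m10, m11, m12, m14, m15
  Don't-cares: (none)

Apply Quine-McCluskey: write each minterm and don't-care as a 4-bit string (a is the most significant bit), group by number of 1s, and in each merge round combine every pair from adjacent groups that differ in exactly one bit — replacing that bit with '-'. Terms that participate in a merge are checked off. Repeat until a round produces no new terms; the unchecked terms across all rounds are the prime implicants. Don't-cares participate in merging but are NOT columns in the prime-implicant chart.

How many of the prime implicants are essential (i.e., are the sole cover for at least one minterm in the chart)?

2

[col 0] 0000*, 0001*, 0100*, 0110*, 0111*, 1000*, 1001*, 1010*, 1011*, 1100*, 1110*, 1111*
[col 1] -000*, -001*, -100*, -110*, -111*, 0-00*, 000-*, 01-0*, 011-*, 1-00*, 1-10*, 1-11*, 10-0*, 10-1*, 100-*, 101-*, 11-0*, 111-*
[col 2] --00, -00-, -1-0, -11-, 1--0, 1-1-, 10--
Prime implicants: --00, -00-, -1-0, -11-, 1--0, 1-1-, 10--
PI chart (minterm → PIs covering it):
  0 | --00,-00-
  1 | -00-  (sole → essential)
  4 | --00,-1-0
  6 | -1-0,-11-
  7 | -11-  (sole → essential)
  8 | --00,-00-,1--0,10--
  9 | -00-,10--
  10 | 1--0,1-1-,10--
  11 | 1-1-,10--
  12 | --00,-1-0,1--0
  14 | -1-0,-11-,1--0,1-1-
  15 | -11-,1-1-
Essential prime implicants: -00-, -11-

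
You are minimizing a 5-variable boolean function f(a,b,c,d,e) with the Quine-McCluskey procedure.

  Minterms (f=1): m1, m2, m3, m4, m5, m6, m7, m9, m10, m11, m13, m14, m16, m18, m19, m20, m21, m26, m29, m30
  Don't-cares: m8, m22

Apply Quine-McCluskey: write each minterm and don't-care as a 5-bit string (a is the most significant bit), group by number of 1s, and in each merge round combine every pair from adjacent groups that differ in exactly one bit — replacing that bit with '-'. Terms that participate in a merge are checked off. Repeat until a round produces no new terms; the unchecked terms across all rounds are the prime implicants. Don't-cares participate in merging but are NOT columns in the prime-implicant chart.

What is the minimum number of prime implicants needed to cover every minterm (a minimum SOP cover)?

6

[col 0] 00001*, 00010*, 00011*, 00100*, 00101*, 00110*, 00111*, 01000*, 01001*, 01010*, 01011*, 01101*, 01110*, 10000*, 10010*, 10011*, 10100*, 10101*, 10110*, 11010*, 11101*, 11110*
[col 1] -0010*, -0011*, -0100*, -0101*, -0110*, -1010*, -1101*, -1110*, 0-001*, 0-010*, 0-011*, 0-101*, 0-110*, 00-01*, 00-10*, 00-11*, 000-1*, 0001-*, 001-0*, 001-1*, 0010-*, 0011-*, 01-01*, 01-10*, 010-0*, 010-1*, 0100-*, 0101-*, 1-010*, 1-101*, 1-110*, 10-00*, 10-10*, 100-0*, 1001-*, 101-0*, 1010-*, 11-10*
[col 2] --010*, --101, --110*, -0-10*, -001-, -01-0, -010-, -1-10*, 0--01, 0--10*, 0-0-1, 0-01-, 00--1, 00-1-, 001--, 010--, 1--10*, 10--0
[col 3] ---10
Prime implicants: ---10, --101, -001-, -01-0, -010-, 0--01, 0-0-1, 0-01-, 00--1, 00-1-, 001--, 010--, 10--0
PI chart (minterm → PIs covering it):
  1 | 0--01,0-0-1,00--1
  2 | ---10,-001-,0-01-,00-1-
  3 | -001-,0-0-1,0-01-,00--1,00-1-
  4 | -01-0,-010-,001--
  5 | --101,-010-,0--01,00--1,001--
  6 | ---10,-01-0,00-1-,001--
  7 | 00--1,00-1-,001--
  9 | 0--01,0-0-1,010--
  10 | ---10,0-01-,010--
  11 | 0-0-1,0-01-,010--
  13 | --101,0--01
  14 | ---10  (sole → essential)
  16 | 10--0  (sole → essential)
  18 | ---10,-001-,10--0
  19 | -001-  (sole → essential)
  20 | -01-0,-010-,10--0
  21 | --101,-010-
  26 | ---10  (sole → essential)
  29 | --101  (sole → essential)
  30 | ---10  (sole → essential)
Essential prime implicants: ---10, --101, -001-, 10--0
Petrick residual → 0-0-1, 001--
Minimum SOP uses 6 PIs: de' + cd'e + b'c'd + a'c'e + a'b'c + ab'e'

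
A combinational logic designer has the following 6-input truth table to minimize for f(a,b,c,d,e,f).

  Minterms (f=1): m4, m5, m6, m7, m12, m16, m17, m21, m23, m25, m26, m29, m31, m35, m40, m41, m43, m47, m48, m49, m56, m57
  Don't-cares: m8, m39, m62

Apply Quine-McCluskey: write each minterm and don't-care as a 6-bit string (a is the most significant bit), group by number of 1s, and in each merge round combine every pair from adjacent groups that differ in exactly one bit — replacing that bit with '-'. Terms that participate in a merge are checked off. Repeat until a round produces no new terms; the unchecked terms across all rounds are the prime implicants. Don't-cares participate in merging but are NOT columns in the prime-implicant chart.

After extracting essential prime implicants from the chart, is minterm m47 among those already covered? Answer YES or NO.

[col 0] 000100*, 000101*, 000110*, 000111*, 001000*, 001100*, 010000*, 010001*, 010101*, 010111*, 011001*, 011010, 011101*, 011111*, 100011*, 100111*, 101000*, 101001*, 101011*, 101111*, 110000*, 110001*, 111000*, 111001*, 111110
[col 1] -00111, -01000, -10000*, -10001*, -11001*, 0-0101*, 0-0111*, 00-100, 0001-0*, 0001-1*, 00010-*, 00011-*, 001-00, 01-001*, 01-101*, 01-111*, 010-01*, 01000-*, 0101-1*, 011-01*, 0111-1*, 1-1000*, 1-1001*, 10-011*, 10-111*, 100-11*, 101-11*, 1010-1, 10100-*, 11-000*, 11-001*, 11000-*, 11100-*
[col 2] -1-001, -1000-, 0-01-1, 0001--, 01--01, 01-1-1, 1-100-, 10--11, 11-00-
Prime implicants: -00111, -01000, -1-001, -1000-, 0-01-1, 00-100, 0001--, 001-00, 01--01, 01-1-1, 011010, 1-100-, 10--11, 1010-1, 11-00-, 111110
PI chart (minterm → PIs covering it):
  4 | 00-100,0001--
  5 | 0-01-1,0001--
  6 | 0001--  (sole → essential)
  7 | -00111,0-01-1,0001--
  12 | 00-100,001-00
  16 | -1000-  (sole → essential)
  17 | -1-001,-1000-,01--01
  21 | 0-01-1,01--01,01-1-1
  23 | 0-01-1,01-1-1
  25 | -1-001,01--01
  26 | 011010  (sole → essential)
  29 | 01--01,01-1-1
  31 | 01-1-1  (sole → essential)
  35 | 10--11  (sole → essential)
  40 | -01000,1-100-
  41 | 1-100-,1010-1
  43 | 10--11,1010-1
  47 | 10--11  (sole → essential)
  48 | -1000-,11-00-
  49 | -1-001,-1000-,11-00-
  56 | 1-100-,11-00-
  57 | -1-001,1-100-,11-00-
Essential prime implicants: -1000-, 0001--, 01-1-1, 011010, 10--11

YES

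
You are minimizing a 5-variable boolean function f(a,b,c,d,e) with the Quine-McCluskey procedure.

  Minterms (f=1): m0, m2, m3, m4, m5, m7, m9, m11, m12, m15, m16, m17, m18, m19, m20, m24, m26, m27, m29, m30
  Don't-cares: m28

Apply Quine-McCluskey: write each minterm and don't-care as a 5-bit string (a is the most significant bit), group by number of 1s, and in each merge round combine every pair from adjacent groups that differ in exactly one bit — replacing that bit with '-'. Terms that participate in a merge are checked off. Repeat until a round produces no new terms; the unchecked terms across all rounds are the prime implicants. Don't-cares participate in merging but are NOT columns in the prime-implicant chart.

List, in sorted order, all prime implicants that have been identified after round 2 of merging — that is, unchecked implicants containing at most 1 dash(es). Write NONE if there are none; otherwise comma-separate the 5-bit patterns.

Round 0: 00000✓ 00010✓ 00011✓ 00100✓ 00101✓ 00111✓ 01001✓ 01011✓ 01100✓ 01111✓ 10000✓ 10001✓ 10010✓ 10011✓ 10100✓ 11000✓ 11010✓ 11011✓ 11100✓ 11101✓ 11110✓
Round 1: -0000✓ -0010✓ -0011✓ -0100✓ -1011✓ -1100✓ 0-011✓ 0-100✓ 0-111✓ 00-00✓ 00-11✓ 000-0✓ 0001-✓ 001-1 0010- 01-11✓ 010-1 1-000✓ 1-010✓ 1-011✓ 1-100✓ 10-00✓ 100-0✓ 100-1✓ 1000-✓ 1001-✓ 11-00✓ 11-10✓ 110-0✓ 1101-✓ 111-0✓ 1110-
Round 2: --011 --100 -0-00 -00-0 -001- 0--11 1--00 1-0-0 1-01- 100-- 11--0
PIs = {--011, --100, -0-00, -00-0, -001-, 0--11, 001-1, 0010-, 010-1, 1--00, 1-0-0, 1-01-, 100--, 11--0, 1110-}

001-1, 0010-, 010-1, 1110-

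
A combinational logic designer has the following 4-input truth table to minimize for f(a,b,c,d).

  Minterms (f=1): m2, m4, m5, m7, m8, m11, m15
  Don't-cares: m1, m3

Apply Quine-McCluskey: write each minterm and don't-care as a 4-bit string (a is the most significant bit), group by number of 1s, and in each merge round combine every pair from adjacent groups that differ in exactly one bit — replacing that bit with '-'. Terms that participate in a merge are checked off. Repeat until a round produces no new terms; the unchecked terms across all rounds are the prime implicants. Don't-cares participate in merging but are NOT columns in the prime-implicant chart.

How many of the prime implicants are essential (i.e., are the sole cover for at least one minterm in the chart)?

4

size-2^0 implicants → 0001(✓)  0010(✓)  0011(✓)  0100(✓)  0101(✓)  0111(✓)  1000  1011(✓)  1111(✓)
size-2^1 implicants → -011(✓)  -111(✓)  0-01(✓)  0-11(✓)  00-1(✓)  001-  01-1(✓)  010-  1-11(✓)
size-2^2 implicants → --11  0--1
Unchecked terms (primes): --11, 0--1, 001-, 010-, 1000
Minterm coverage:
  m2 ⊆ 001- [E]
  m4 ⊆ 010- [E]
  m5 ⊆ 0--1,010-
  m7 ⊆ --11,0--1
  m8 ⊆ 1000 [E]
  m11 ⊆ --11 [E]
  m15 ⊆ --11 [E]
E = {--11, 001-, 010-, 1000}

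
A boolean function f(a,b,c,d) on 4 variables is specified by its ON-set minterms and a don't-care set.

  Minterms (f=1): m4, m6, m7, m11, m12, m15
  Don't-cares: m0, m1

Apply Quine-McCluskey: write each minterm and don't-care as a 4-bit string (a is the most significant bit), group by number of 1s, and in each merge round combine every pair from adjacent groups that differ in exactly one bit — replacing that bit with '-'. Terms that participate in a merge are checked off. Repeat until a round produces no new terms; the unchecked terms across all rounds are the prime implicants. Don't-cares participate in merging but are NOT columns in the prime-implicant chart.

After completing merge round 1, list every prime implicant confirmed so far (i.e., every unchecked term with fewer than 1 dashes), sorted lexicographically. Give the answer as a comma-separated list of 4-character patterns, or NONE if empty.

Round 0: 0000✓ 0001✓ 0100✓ 0110✓ 0111✓ 1011✓ 1100✓ 1111✓
Round 1: -100 -111 0-00 000- 01-0 011- 1-11
PIs = {-100, -111, 0-00, 000-, 01-0, 011-, 1-11}

NONE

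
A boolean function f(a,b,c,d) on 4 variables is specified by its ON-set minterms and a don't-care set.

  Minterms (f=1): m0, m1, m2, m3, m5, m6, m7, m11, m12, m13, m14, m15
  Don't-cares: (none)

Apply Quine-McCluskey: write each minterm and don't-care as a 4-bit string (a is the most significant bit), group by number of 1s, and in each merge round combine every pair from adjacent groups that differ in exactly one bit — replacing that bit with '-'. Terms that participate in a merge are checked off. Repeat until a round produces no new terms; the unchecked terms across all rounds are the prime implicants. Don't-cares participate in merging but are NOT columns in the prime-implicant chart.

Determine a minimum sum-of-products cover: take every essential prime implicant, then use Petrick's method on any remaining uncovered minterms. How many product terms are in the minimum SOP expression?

5

[col 0] 0000*, 0001*, 0010*, 0011*, 0101*, 0110*, 0111*, 1011*, 1100*, 1101*, 1110*, 1111*
[col 1] -011*, -101*, -110*, -111*, 0-01*, 0-10*, 0-11*, 00-0*, 00-1*, 000-*, 001-*, 01-1*, 011-*, 1-11*, 11-0*, 11-1*, 110-*, 111-*
[col 2] --11, -1-1, -11-, 0--1, 0-1-, 00--, 11--
Prime implicants: --11, -1-1, -11-, 0--1, 0-1-, 00--, 11--
PI chart (minterm → PIs covering it):
  0 | 00--  (sole → essential)
  1 | 0--1,00--
  2 | 0-1-,00--
  3 | --11,0--1,0-1-,00--
  5 | -1-1,0--1
  6 | -11-,0-1-
  7 | --11,-1-1,-11-,0--1,0-1-
  11 | --11  (sole → essential)
  12 | 11--  (sole → essential)
  13 | -1-1,11--
  14 | -11-,11--
  15 | --11,-1-1,-11-,11--
Essential prime implicants: --11, 00--, 11--
Petrick residual → -1-1, -11-
Minimum SOP uses 5 PIs: cd + bd + bc + a'b' + ab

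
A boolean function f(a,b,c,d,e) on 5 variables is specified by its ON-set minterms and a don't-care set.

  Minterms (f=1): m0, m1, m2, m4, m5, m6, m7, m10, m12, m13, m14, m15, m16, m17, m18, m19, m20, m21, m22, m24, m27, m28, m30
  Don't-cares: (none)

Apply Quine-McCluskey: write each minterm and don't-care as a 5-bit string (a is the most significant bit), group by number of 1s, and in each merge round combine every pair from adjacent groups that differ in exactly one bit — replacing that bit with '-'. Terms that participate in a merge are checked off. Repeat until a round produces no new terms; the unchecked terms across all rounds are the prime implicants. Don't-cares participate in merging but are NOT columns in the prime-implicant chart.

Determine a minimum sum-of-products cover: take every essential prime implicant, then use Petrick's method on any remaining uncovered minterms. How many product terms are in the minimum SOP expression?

7

Round 0: 00000✓ 00001✓ 00010✓ 00100✓ 00101✓ 00110✓ 00111✓ 01010✓ 01100✓ 01101✓ 01110✓ 01111✓ 10000✓ 10001✓ 10010✓ 10011✓ 10100✓ 10101✓ 10110✓ 11000✓ 11011✓ 11100✓ 11110✓
Round 1: -0000✓ -0001✓ -0010✓ -0100✓ -0101✓ -0110✓ -1100✓ -1110✓ 0-010✓ 0-100✓ 0-101✓ 0-110✓ 0-111✓ 00-00✓ 00-01✓ 00-10✓ 000-0✓ 0000-✓ 001-0✓ 001-1✓ 0010-✓ 0011-✓ 01-10✓ 011-0✓ 011-1✓ 0110-✓ 0111-✓ 1-000✓ 1-011 1-100✓ 1-110✓ 10-00✓ 10-01✓ 10-10✓ 100-0✓ 100-1✓ 1000-✓ 1001-✓ 101-0✓ 1010-✓ 11-00✓ 111-0✓
Round 2: --100✓ --110✓ -0-00✓ -0-01✓ -0-10✓ -00-0✓ -000-✓ -01-0✓ -010-✓ -11-0✓ 0--10 0-1-0✓ 0-1-1✓ 0-10-✓ 0-11-✓ 00--0✓ 00-0-✓ 001--✓ 011--✓ 1--00 1-1-0✓ 10--0✓ 10-0-✓ 100--
Round 3: --1-0 -0--0 -0-0- 0-1--
PIs = {--1-0, -0--0, -0-0-, 0--10, 0-1--, 1--00, 1-011, 100--}
Coverage chart:
  m0: -0--0,-0-0-
  m1: -0-0- ←essential
  m2: -0--0,0--10
  m4: --1-0,-0--0,-0-0-,0-1--
  m5: -0-0-,0-1--
  m6: --1-0,-0--0,0--10,0-1--
  m7: 0-1-- ←essential
  m10: 0--10 ←essential
  m12: --1-0,0-1--
  m13: 0-1-- ←essential
  m14: --1-0,0--10,0-1--
  m15: 0-1-- ←essential
  m16: -0--0,-0-0-,1--00,100--
  m17: -0-0-,100--
  m18: -0--0,100--
  m19: 1-011,100--
  m20: --1-0,-0--0,-0-0-,1--00
  m21: -0-0- ←essential
  m22: --1-0,-0--0
  m24: 1--00 ←essential
  m27: 1-011 ←essential
  m28: --1-0,1--00
  m30: --1-0 ←essential
Essential: --1-0, -0-0-, 0--10, 0-1--, 1--00, 1-011
Petrick residual → -0--0
Min cover (7 terms): ce' + b'e' + b'd' + a'de' + a'c + ad'e' + ac'de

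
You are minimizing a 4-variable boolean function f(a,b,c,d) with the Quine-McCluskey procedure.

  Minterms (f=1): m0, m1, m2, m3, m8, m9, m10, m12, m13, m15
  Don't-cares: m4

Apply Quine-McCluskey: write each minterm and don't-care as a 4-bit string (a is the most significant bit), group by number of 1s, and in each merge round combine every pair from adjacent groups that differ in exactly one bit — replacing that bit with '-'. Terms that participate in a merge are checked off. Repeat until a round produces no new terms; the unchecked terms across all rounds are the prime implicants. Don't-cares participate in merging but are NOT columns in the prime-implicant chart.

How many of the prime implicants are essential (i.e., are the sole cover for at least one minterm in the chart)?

Round 0: 0000✓ 0001✓ 0010✓ 0011✓ 0100✓ 1000✓ 1001✓ 1010✓ 1100✓ 1101✓ 1111✓
Round 1: -000✓ -001✓ -010✓ -100✓ 0-00✓ 00-0✓ 00-1✓ 000-✓ 001-✓ 1-00✓ 1-01✓ 10-0✓ 100-✓ 11-1 110-✓
Round 2: --00 -0-0 -00- 00-- 1-0-
PIs = {--00, -0-0, -00-, 00--, 1-0-, 11-1}
Coverage chart:
  m0: --00,-0-0,-00-,00--
  m1: -00-,00--
  m2: -0-0,00--
  m3: 00-- ←essential
  m8: --00,-0-0,-00-,1-0-
  m9: -00-,1-0-
  m10: -0-0 ←essential
  m12: --00,1-0-
  m13: 1-0-,11-1
  m15: 11-1 ←essential
Essential: -0-0, 00--, 11-1

3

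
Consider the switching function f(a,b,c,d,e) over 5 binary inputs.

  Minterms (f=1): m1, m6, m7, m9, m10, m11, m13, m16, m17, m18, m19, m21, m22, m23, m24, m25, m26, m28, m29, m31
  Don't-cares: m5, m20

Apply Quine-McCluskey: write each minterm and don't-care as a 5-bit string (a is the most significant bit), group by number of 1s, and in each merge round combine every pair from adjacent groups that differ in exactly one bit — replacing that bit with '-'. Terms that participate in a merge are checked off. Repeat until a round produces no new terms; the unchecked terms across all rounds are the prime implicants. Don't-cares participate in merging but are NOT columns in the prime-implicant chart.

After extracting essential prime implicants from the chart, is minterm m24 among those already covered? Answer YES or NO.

[col 0] 00001*, 00101*, 00110*, 00111*, 01001*, 01010*, 01011*, 01101*, 10000*, 10001*, 10010*, 10011*, 10100*, 10101*, 10110*, 10111*, 11000*, 11001*, 11010*, 11100*, 11101*, 11111*
[col 1] -0001*, -0101*, -0110*, -0111*, -1001*, -1010, -1101*, 0-001*, 0-101*, 00-01*, 001-1*, 0011-*, 01-01*, 010-1, 0101-, 1-000*, 1-001*, 1-010*, 1-100*, 1-101*, 1-111*, 10-00*, 10-01*, 10-10*, 10-11*, 100-0*, 100-1*, 1000-*, 1001-*, 101-0*, 101-1*, 1010-*, 1011-*, 11-00*, 11-01*, 110-0*, 1100-*, 111-1*, 1110-*
[col 2] --001*, --101*, -0-01*, -01-1, -011-, -1-01*, 0--01*, 1--00*, 1--01*, 1-0-0, 1-00-*, 1-1-1, 1-10-*, 10--0*, 10--1*, 10-0-*, 10-1-*, 100--*, 101--*, 11-0-*
[col 3] ---01, 1--0-, 10---
Prime implicants: ---01, -01-1, -011-, -1010, 010-1, 0101-, 1--0-, 1-0-0, 1-1-1, 10---
PI chart (minterm → PIs covering it):
  1 | ---01  (sole → essential)
  6 | -011-  (sole → essential)
  7 | -01-1,-011-
  9 | ---01,010-1
  10 | -1010,0101-
  11 | 010-1,0101-
  13 | ---01  (sole → essential)
  16 | 1--0-,1-0-0,10---
  17 | ---01,1--0-,10---
  18 | 1-0-0,10---
  19 | 10---  (sole → essential)
  21 | ---01,-01-1,1--0-,1-1-1,10---
  22 | -011-,10---
  23 | -01-1,-011-,1-1-1,10---
  24 | 1--0-,1-0-0
  25 | ---01,1--0-
  26 | -1010,1-0-0
  28 | 1--0-  (sole → essential)
  29 | ---01,1--0-,1-1-1
  31 | 1-1-1  (sole → essential)
Essential prime implicants: ---01, -011-, 1--0-, 1-1-1, 10---

YES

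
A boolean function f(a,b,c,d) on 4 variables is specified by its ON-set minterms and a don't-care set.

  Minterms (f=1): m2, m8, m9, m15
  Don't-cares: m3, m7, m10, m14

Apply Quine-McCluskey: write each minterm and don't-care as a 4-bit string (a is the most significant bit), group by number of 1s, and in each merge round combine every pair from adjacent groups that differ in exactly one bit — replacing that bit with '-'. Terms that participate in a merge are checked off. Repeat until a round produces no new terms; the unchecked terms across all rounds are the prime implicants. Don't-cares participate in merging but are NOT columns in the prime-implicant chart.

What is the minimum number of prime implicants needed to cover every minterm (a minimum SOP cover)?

Round 0: 0010✓ 0011✓ 0111✓ 1000✓ 1001✓ 1010✓ 1110✓ 1111✓
Round 1: -010 -111 0-11 001- 1-10 10-0 100- 111-
PIs = {-010, -111, 0-11, 001-, 1-10, 10-0, 100-, 111-}
Coverage chart:
  m2: -010,001-
  m8: 10-0,100-
  m9: 100- ←essential
  m15: -111,111-
Essential: 100-
Petrick residual → -010, -111
Min cover (3 terms): b'cd' + bcd + ab'c'

3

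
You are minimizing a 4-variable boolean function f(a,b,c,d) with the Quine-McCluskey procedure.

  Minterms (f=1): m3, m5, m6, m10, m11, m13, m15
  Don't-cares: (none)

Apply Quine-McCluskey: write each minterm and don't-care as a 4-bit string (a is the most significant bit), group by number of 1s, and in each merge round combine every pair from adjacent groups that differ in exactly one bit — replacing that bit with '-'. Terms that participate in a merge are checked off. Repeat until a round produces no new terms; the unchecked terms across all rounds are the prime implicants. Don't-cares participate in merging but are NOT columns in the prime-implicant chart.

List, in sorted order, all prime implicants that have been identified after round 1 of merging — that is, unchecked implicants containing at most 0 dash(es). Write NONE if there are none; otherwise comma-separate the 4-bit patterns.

0110

Round 0: 0011✓ 0101✓ 0110 1010✓ 1011✓ 1101✓ 1111✓
Round 1: -011 -101 1-11 101- 11-1
PIs = {-011, -101, 0110, 1-11, 101-, 11-1}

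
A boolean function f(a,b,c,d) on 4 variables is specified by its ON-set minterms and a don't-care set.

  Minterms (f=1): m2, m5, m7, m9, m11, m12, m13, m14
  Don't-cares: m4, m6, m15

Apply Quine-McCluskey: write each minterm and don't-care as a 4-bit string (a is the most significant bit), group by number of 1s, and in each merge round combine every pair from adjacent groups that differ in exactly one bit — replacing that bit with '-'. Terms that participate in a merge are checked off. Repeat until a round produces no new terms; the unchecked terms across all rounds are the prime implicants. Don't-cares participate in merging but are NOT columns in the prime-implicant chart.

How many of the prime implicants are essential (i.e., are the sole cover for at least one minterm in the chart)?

3

Round 0: 0010✓ 0100✓ 0101✓ 0110✓ 0111✓ 1001✓ 1011✓ 1100✓ 1101✓ 1110✓ 1111✓
Round 1: -100✓ -101✓ -110✓ -111✓ 0-10 01-0✓ 01-1✓ 010-✓ 011-✓ 1-01✓ 1-11✓ 10-1✓ 11-0✓ 11-1✓ 110-✓ 111-✓
Round 2: -1-0✓ -1-1✓ -10-✓ -11-✓ 01--✓ 1--1 11--✓
Round 3: -1--
PIs = {-1--, 0-10, 1--1}
Coverage chart:
  m2: 0-10 ←essential
  m5: -1-- ←essential
  m7: -1-- ←essential
  m9: 1--1 ←essential
  m11: 1--1 ←essential
  m12: -1-- ←essential
  m13: -1--,1--1
  m14: -1-- ←essential
Essential: -1--, 0-10, 1--1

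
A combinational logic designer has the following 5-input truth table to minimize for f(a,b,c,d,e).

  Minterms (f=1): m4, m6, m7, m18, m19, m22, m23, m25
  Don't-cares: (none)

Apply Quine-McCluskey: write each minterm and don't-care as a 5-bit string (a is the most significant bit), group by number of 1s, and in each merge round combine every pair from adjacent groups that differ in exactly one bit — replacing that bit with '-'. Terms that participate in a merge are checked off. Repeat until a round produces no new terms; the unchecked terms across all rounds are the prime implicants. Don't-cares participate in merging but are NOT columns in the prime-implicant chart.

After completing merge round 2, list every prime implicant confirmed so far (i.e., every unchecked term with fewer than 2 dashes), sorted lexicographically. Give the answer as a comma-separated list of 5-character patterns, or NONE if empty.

001-0, 11001

Round 0: 00100✓ 00110✓ 00111✓ 10010✓ 10011✓ 10110✓ 10111✓ 11001
Round 1: -0110✓ -0111✓ 001-0 0011-✓ 10-10✓ 10-11✓ 1001-✓ 1011-✓
Round 2: -011- 10-1-
PIs = {-011-, 001-0, 10-1-, 11001}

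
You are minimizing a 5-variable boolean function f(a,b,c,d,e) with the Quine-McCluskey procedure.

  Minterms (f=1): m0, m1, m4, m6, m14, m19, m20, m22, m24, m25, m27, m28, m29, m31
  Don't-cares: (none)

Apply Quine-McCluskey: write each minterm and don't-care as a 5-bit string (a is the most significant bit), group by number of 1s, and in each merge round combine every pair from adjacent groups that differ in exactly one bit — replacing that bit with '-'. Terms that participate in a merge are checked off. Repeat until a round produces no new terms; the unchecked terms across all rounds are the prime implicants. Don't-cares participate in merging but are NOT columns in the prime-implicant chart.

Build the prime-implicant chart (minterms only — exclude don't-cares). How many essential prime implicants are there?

[col 0] 00000*, 00001*, 00100*, 00110*, 01110*, 10011*, 10100*, 10110*, 11000*, 11001*, 11011*, 11100*, 11101*, 11111*
[col 1] -0100*, -0110*, 0-110, 00-00, 0000-, 001-0*, 1-011, 1-100, 101-0*, 11-00*, 11-01*, 11-11*, 110-1*, 1100-*, 111-1*, 1110-*
[col 2] -01-0, 11--1, 11-0-
Prime implicants: -01-0, 0-110, 00-00, 0000-, 1-011, 1-100, 11--1, 11-0-
PI chart (minterm → PIs covering it):
  0 | 00-00,0000-
  1 | 0000-  (sole → essential)
  4 | -01-0,00-00
  6 | -01-0,0-110
  14 | 0-110  (sole → essential)
  19 | 1-011  (sole → essential)
  20 | -01-0,1-100
  22 | -01-0  (sole → essential)
  24 | 11-0-  (sole → essential)
  25 | 11--1,11-0-
  27 | 1-011,11--1
  28 | 1-100,11-0-
  29 | 11--1,11-0-
  31 | 11--1  (sole → essential)
Essential prime implicants: -01-0, 0-110, 0000-, 1-011, 11--1, 11-0-

6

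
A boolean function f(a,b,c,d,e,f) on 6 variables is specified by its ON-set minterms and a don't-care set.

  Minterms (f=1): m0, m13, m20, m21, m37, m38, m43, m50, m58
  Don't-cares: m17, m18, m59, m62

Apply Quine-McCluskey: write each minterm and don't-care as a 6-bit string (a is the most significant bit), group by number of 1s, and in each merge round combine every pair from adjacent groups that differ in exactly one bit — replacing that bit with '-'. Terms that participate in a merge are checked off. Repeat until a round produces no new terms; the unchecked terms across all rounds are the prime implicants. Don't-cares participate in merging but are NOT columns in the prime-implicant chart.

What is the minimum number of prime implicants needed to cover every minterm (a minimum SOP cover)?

7

Round 0: 000000 001101 010001✓ 010010✓ 010100✓ 010101✓ 100101 100110 101011✓ 110010✓ 111010✓ 111011✓ 111110✓
Round 1: -10010 010-01 01010- 1-1011 11-010 111-10 11101-
PIs = {-10010, 000000, 001101, 010-01, 01010-, 1-1011, 100101, 100110, 11-010, 111-10, 11101-}
Coverage chart:
  m0: 000000 ←essential
  m13: 001101 ←essential
  m20: 01010- ←essential
  m21: 010-01,01010-
  m37: 100101 ←essential
  m38: 100110 ←essential
  m43: 1-1011 ←essential
  m50: -10010,11-010
  m58: 11-010,111-10,11101-
Essential: 000000, 001101, 01010-, 1-1011, 100101, 100110
Petrick residual → 11-010
Min cover (7 terms): a'b'c'd'e'f' + a'b'cde'f + a'bc'de' + acd'ef + ab'c'de'f + ab'c'def' + abd'ef'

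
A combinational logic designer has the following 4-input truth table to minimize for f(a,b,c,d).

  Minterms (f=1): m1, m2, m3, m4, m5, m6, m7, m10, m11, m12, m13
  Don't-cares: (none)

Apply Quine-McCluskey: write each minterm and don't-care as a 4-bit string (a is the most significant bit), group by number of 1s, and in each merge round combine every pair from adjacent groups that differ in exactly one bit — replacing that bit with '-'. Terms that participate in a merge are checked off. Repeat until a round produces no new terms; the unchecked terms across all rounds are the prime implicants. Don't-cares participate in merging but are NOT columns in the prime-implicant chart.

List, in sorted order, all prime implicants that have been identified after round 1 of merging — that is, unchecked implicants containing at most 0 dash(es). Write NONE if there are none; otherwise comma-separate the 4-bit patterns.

NONE

[col 0] 0001*, 0010*, 0011*, 0100*, 0101*, 0110*, 0111*, 1010*, 1011*, 1100*, 1101*
[col 1] -010*, -011*, -100*, -101*, 0-01*, 0-10*, 0-11*, 00-1*, 001-*, 01-0*, 01-1*, 010-*, 011-*, 101-*, 110-*
[col 2] -01-, -10-, 0--1, 0-1-, 01--
Prime implicants: -01-, -10-, 0--1, 0-1-, 01--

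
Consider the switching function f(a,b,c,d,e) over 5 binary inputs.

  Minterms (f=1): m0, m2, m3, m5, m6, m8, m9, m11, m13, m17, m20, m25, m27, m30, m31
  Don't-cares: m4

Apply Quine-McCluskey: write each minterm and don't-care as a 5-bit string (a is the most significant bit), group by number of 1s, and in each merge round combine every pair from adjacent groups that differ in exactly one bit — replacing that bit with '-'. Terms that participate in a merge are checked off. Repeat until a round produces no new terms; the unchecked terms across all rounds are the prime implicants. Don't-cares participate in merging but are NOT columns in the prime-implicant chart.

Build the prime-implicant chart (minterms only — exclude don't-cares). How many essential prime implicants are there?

[col 0] 00000*, 00010*, 00011*, 00100*, 00101*, 00110*, 01000*, 01001*, 01011*, 01101*, 10001*, 10100*, 11001*, 11011*, 11110*, 11111*
[col 1] -0100, -1001*, -1011*, 0-000, 0-011, 0-101, 00-00*, 00-10*, 000-0*, 0001-, 001-0*, 0010-, 01-01, 010-1*, 0100-, 1-001, 11-11, 110-1*, 1111-
[col 2] -10-1, 00--0
Prime implicants: -0100, -10-1, 0-000, 0-011, 0-101, 00--0, 0001-, 0010-, 01-01, 0100-, 1-001, 11-11, 1111-
PI chart (minterm → PIs covering it):
  0 | 0-000,00--0
  2 | 00--0,0001-
  3 | 0-011,0001-
  5 | 0-101,0010-
  6 | 00--0  (sole → essential)
  8 | 0-000,0100-
  9 | -10-1,01-01,0100-
  11 | -10-1,0-011
  13 | 0-101,01-01
  17 | 1-001  (sole → essential)
  20 | -0100  (sole → essential)
  25 | -10-1,1-001
  27 | -10-1,11-11
  30 | 1111-  (sole → essential)
  31 | 11-11,1111-
Essential prime implicants: -0100, 00--0, 1-001, 1111-

4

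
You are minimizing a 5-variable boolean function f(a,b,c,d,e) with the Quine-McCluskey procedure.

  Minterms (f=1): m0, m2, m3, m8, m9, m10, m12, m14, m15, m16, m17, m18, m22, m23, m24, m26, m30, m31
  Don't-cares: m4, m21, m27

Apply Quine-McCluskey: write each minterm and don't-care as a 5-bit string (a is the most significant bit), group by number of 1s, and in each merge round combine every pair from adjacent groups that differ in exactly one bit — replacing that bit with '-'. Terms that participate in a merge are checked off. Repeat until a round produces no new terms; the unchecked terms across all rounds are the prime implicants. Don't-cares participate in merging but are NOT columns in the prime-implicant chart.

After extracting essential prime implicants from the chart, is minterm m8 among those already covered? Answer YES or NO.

YES

[col 0] 00000*, 00010*, 00011*, 00100*, 01000*, 01001*, 01010*, 01100*, 01110*, 01111*, 10000*, 10001*, 10010*, 10101*, 10110*, 10111*, 11000*, 11010*, 11011*, 11110*, 11111*
[col 1] -0000*, -0010*, -1000*, -1010*, -1110*, -1111*, 0-000*, 0-010*, 0-100*, 00-00*, 000-0*, 0001-, 01-00*, 01-10*, 010-0*, 0100-, 011-0*, 0111-*, 1-000*, 1-010*, 1-110*, 1-111*, 10-01, 10-10*, 100-0*, 1000-, 101-1, 1011-*, 11-10*, 11-11*, 110-0*, 1101-*, 1111-*
[col 2] --000*, --010*, -00-0*, -1-10, -10-0*, -111-, 0--00, 0-0-0*, 01--0, 1--10, 1-0-0*, 1-11-, 11-1-
[col 3] --0-0
Prime implicants: --0-0, -1-10, -111-, 0--00, 0001-, 01--0, 0100-, 1--10, 1-11-, 10-01, 1000-, 101-1, 11-1-
PI chart (minterm → PIs covering it):
  0 | --0-0,0--00
  2 | --0-0,0001-
  3 | 0001-  (sole → essential)
  8 | --0-0,0--00,01--0,0100-
  9 | 0100-  (sole → essential)
  10 | --0-0,-1-10,01--0
  12 | 0--00,01--0
  14 | -1-10,-111-,01--0
  15 | -111-  (sole → essential)
  16 | --0-0,1000-
  17 | 10-01,1000-
  18 | --0-0,1--10
  22 | 1--10,1-11-
  23 | 1-11-,101-1
  24 | --0-0  (sole → essential)
  26 | --0-0,-1-10,1--10,11-1-
  30 | -1-10,-111-,1--10,1-11-,11-1-
  31 | -111-,1-11-,11-1-
Essential prime implicants: --0-0, -111-, 0001-, 0100-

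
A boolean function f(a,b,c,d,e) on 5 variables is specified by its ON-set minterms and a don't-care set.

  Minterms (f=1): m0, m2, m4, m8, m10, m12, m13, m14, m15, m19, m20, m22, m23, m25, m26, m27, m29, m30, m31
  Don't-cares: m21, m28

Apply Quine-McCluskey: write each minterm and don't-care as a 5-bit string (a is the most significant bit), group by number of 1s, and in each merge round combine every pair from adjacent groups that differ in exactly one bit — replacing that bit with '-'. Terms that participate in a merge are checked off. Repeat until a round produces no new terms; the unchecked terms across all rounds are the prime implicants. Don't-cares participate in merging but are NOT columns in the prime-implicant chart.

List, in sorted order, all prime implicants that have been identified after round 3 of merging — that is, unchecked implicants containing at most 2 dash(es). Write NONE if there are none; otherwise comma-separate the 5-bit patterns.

--100, -1-10, 0--00, 0-0-0, 01--0, 1--11, 11--1, 11-1-

size-2^0 implicants → 00000(✓)  00010(✓)  00100(✓)  01000(✓)  01010(✓)  01100(✓)  01101(✓)  01110(✓)  01111(✓)  10011(✓)  10100(✓)  10101(✓)  10110(✓)  10111(✓)  11001(✓)  11010(✓)  11011(✓)  11100(✓)  11101(✓)  11110(✓)  11111(✓)
size-2^1 implicants → -0100(✓)  -1010(✓)  -1100(✓)  -1101(✓)  -1110(✓)  -1111(✓)  0-000(✓)  0-010(✓)  0-100(✓)  00-00(✓)  000-0(✓)  01-00(✓)  01-10(✓)  010-0(✓)  011-0(✓)  011-1(✓)  0110-(✓)  0111-(✓)  1-011(✓)  1-100(✓)  1-101(✓)  1-110(✓)  1-111(✓)  10-11(✓)  101-0(✓)  101-1(✓)  1010-(✓)  1011-(✓)  11-01(✓)  11-10(✓)  11-11(✓)  110-1(✓)  1101-(✓)  111-0(✓)  111-1(✓)  1110-(✓)  1111-(✓)
size-2^2 implicants → --100  -1-10  -11-0(✓)  -11-1(✓)  -110-(✓)  -111-(✓)  0--00  0-0-0  01--0  011--(✓)  1--11  1-1-0(✓)  1-1-1(✓)  1-10-(✓)  1-11-(✓)  101--(✓)  11--1  11-1-  111--(✓)
size-2^3 implicants → -11--  1-1--
Unchecked terms (primes): --100, -1-10, -11--, 0--00, 0-0-0, 01--0, 1--11, 1-1--, 11--1, 11-1-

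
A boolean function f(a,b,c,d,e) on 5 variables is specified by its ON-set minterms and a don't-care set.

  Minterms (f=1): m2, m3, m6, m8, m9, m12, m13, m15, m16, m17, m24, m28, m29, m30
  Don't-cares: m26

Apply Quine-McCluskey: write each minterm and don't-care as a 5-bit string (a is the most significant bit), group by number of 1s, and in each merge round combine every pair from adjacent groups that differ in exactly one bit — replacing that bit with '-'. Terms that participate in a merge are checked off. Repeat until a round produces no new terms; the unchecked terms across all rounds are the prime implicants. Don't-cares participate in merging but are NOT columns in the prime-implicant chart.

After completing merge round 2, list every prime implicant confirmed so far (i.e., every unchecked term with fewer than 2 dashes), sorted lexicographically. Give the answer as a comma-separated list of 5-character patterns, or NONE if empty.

size-2^0 implicants → 00010(✓)  00011(✓)  00110(✓)  01000(✓)  01001(✓)  01100(✓)  01101(✓)  01111(✓)  10000(✓)  10001(✓)  11000(✓)  11010(✓)  11100(✓)  11101(✓)  11110(✓)
size-2^1 implicants → -1000(✓)  -1100(✓)  -1101(✓)  00-10  0001-  01-00(✓)  01-01(✓)  0100-(✓)  011-1  0110-(✓)  1-000  1000-  11-00(✓)  11-10(✓)  110-0(✓)  111-0(✓)  1110-(✓)
size-2^2 implicants → -1-00  -110-  01-0-  11--0
Unchecked terms (primes): -1-00, -110-, 00-10, 0001-, 01-0-, 011-1, 1-000, 1000-, 11--0

00-10, 0001-, 011-1, 1-000, 1000-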